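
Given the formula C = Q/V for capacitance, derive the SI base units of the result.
Units of each symbol in C = Q/V:
  Q (charge, in coulombs): s·A
  V (voltage, in volts): kg·m²/(s³·A)  → in the denominator, contributes s³·A/(kg·m²)

Multiplying the contributions: [s·A] · [s³·A/(kg·m²)]
Adding exponents of each base unit: kg: -1, m: -2, s: 4, A: 2
SI base units of capacitance: s⁴·A²/(kg·m²)

Answer: s⁴·A²/(kg·m²)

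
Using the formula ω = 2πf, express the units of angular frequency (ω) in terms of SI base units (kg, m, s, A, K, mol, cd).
Units of each symbol in ω = 2πf:
  f (frequency): 1/s
  The factor 2π is dimensionless.

Multiplying the contributions: [1/s]
Adding exponents of each base unit: s: -1
SI base units of angular frequency: 1/s

Answer: 1/s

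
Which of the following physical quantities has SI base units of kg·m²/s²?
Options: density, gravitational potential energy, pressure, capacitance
Checking the SI base units of each option:
  density (ρ = m/V): kg/m³  ✗
  gravitational potential energy (U = -GMm/r): kg·m²/s²  ✓ matches
  pressure (P = F/A): kg/(m·s²)  ✗
  capacitance (C = Q/V): s⁴·A²/(kg·m²)  ✗

Only gravitational potential energy has units kg·m²/s².

Answer: gravitational potential energy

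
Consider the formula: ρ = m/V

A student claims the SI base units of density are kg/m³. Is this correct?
Units of each symbol in ρ = m/V:
  m (mass): kg
  V (volume): m³  → in the denominator, contributes 1/m³

Multiplying the contributions: [kg] · [1/m³]
Adding exponents of each base unit: kg: 1, m: -3
SI base units of density: kg/m³

The claimed units kg/m³ match the derived units, so the claim is correct.

Answer: Yes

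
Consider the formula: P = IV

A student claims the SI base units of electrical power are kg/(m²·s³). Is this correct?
Units of each symbol in P = IV:
  I (current): A
  V (voltage, in volts): kg·m²/(s³·A)

Multiplying the contributions: [A] · [kg·m²/(s³·A)]
Adding exponents of each base unit: kg: 1, m: 2, s: -3
SI base units of electrical power: kg·m²/s³

The claimed units kg/(m²·s³) (exponents kg: 1, m: -2, s: -3) do not match the derived units kg·m²/s³ (exponents kg: 1, m: 2, s: -3), so the claim is incorrect.

Answer: No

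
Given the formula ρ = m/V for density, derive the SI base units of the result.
Units of each symbol in ρ = m/V:
  m (mass): kg
  V (volume): m³  → in the denominator, contributes 1/m³

Multiplying the contributions: [kg] · [1/m³]
Adding exponents of each base unit: kg: 1, m: -3
SI base units of density: kg/m³

Answer: kg/m³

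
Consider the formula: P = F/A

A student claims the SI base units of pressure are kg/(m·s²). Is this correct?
Units of each symbol in P = F/A:
  F (force): kg·m/s²
  A (area): m²  → in the denominator, contributes 1/m²

Multiplying the contributions: [kg·m/s²] · [1/m²]
Adding exponents of each base unit: kg: 1, m: -1, s: -2
SI base units of pressure: kg/(m·s²)

The claimed units kg/(m·s²) match the derived units, so the claim is correct.

Answer: Yes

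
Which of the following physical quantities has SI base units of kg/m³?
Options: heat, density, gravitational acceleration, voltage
Checking the SI base units of each option:
  heat (Q = mcΔT): kg·m²/s²  ✗
  density (ρ = m/V): kg/m³  ✓ matches
  gravitational acceleration (g = GM/r²): m/s²  ✗
  voltage (V = IR): kg·m²/(s³·A)  ✗

Only density has units kg/m³.

Answer: density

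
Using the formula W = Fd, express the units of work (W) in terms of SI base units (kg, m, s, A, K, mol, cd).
Units of each symbol in W = Fd:
  F (force): kg·m/s²
  d (displacement): m

Multiplying the contributions: [kg·m/s²] · [m]
Adding exponents of each base unit: kg: 1, m: 2, s: -2
SI base units of work: kg·m²/s²

Answer: kg·m²/s²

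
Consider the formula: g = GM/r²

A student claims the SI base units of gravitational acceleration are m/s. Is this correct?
Units of each symbol in g = GM/r²:
  G (gravitational constant): m³/(kg·s²)
  M (mass): kg
  r (distance): m  → to the power 2 in the denominator, contributes 1/m²

Multiplying the contributions: [m³/(kg·s²)] · [kg] · [1/m²]
Adding exponents of each base unit: m: 1, s: -2
SI base units of gravitational acceleration: m/s²

The claimed units m/s (exponents m: 1, s: -1) do not match the derived units m/s² (exponents m: 1, s: -2), so the claim is incorrect.

Answer: No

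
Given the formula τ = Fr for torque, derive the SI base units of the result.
Units of each symbol in τ = Fr:
  F (force): kg·m/s²
  r (lever arm): m

Multiplying the contributions: [kg·m/s²] · [m]
Adding exponents of each base unit: kg: 1, m: 2, s: -2
SI base units of torque: kg·m²/s²

Answer: kg·m²/s²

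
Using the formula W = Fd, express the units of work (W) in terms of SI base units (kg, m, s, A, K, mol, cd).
Units of each symbol in W = Fd:
  F (force): kg·m/s²
  d (displacement): m

Multiplying the contributions: [kg·m/s²] · [m]
Adding exponents of each base unit: kg: 1, m: 2, s: -2
SI base units of work: kg·m²/s²

Answer: kg·m²/s²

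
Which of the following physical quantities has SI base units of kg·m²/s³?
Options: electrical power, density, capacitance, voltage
Checking the SI base units of each option:
  electrical power (P = IV): kg·m²/s³  ✓ matches
  density (ρ = m/V): kg/m³  ✗
  capacitance (C = Q/V): s⁴·A²/(kg·m²)  ✗
  voltage (V = IR): kg·m²/(s³·A)  ✗

Only electrical power has units kg·m²/s³.

Answer: electrical power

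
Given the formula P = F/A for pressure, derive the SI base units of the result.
Units of each symbol in P = F/A:
  F (force): kg·m/s²
  A (area): m²  → in the denominator, contributes 1/m²

Multiplying the contributions: [kg·m/s²] · [1/m²]
Adding exponents of each base unit: kg: 1, m: -1, s: -2
SI base units of pressure: kg/(m·s²)

Answer: kg/(m·s²)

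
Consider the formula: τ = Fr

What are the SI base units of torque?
Units of each symbol in τ = Fr:
  F (force): kg·m/s²
  r (lever arm): m

Multiplying the contributions: [kg·m/s²] · [m]
Adding exponents of each base unit: kg: 1, m: 2, s: -2
SI base units of torque: kg·m²/s²

Answer: kg·m²/s²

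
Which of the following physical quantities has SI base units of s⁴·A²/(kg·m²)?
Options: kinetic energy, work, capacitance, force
Checking the SI base units of each option:
  kinetic energy (E = ½mv²): kg·m²/s²  ✗
  work (W = Fd): kg·m²/s²  ✗
  capacitance (C = Q/V): s⁴·A²/(kg·m²)  ✓ matches
  force (F = ma): kg·m/s²  ✗

Only capacitance has units s⁴·A²/(kg·m²).

Answer: capacitance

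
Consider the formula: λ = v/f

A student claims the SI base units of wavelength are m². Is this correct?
Units of each symbol in λ = v/f:
  v (wave speed): m/s
  f (frequency): 1/s  → in the denominator, contributes s

Multiplying the contributions: [m/s] · [s]
Adding exponents of each base unit: m: 1
SI base units of wavelength: m

The claimed units m² (exponents m: 2) do not match the derived units m (exponents m: 1), so the claim is incorrect.

Answer: No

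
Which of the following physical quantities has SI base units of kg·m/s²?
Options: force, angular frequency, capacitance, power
Checking the SI base units of each option:
  force (F = ma): kg·m/s²  ✓ matches
  angular frequency (ω = 2πf): 1/s  ✗
  capacitance (C = Q/V): s⁴·A²/(kg·m²)  ✗
  power (P = W/t): kg·m²/s³  ✗

Only force has units kg·m/s².

Answer: force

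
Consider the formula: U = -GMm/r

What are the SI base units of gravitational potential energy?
Units of each symbol in U = -GMm/r:
  G (gravitational constant): m³/(kg·s²)
  M (mass): kg
  m (mass): kg
  r (distance): m  → in the denominator, contributes 1/m
  The minus sign does not affect the units.

Multiplying the contributions: [m³/(kg·s²)] · [kg] · [kg] · [1/m]
Adding exponents of each base unit: kg: 1, m: 2, s: -2
SI base units of gravitational potential energy: kg·m²/s²

Answer: kg·m²/s²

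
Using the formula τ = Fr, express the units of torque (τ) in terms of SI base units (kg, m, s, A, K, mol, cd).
Units of each symbol in τ = Fr:
  F (force): kg·m/s²
  r (lever arm): m

Multiplying the contributions: [kg·m/s²] · [m]
Adding exponents of each base unit: kg: 1, m: 2, s: -2
SI base units of torque: kg·m²/s²

Answer: kg·m²/s²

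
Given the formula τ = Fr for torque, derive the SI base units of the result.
Units of each symbol in τ = Fr:
  F (force): kg·m/s²
  r (lever arm): m

Multiplying the contributions: [kg·m/s²] · [m]
Adding exponents of each base unit: kg: 1, m: 2, s: -2
SI base units of torque: kg·m²/s²

Answer: kg·m²/s²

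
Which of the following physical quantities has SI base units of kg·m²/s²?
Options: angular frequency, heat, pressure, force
Checking the SI base units of each option:
  angular frequency (ω = 2πf): 1/s  ✗
  heat (Q = mcΔT): kg·m²/s²  ✓ matches
  pressure (P = F/A): kg/(m·s²)  ✗
  force (F = ma): kg·m/s²  ✗

Only heat has units kg·m²/s².

Answer: heat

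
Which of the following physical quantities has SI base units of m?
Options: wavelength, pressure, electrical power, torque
Checking the SI base units of each option:
  wavelength (λ = v/f): m  ✓ matches
  pressure (P = F/A): kg/(m·s²)  ✗
  electrical power (P = IV): kg·m²/s³  ✗
  torque (τ = Fr): kg·m²/s²  ✗

Only wavelength has units m.

Answer: wavelength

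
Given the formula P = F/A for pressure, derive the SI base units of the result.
Units of each symbol in P = F/A:
  F (force): kg·m/s²
  A (area): m²  → in the denominator, contributes 1/m²

Multiplying the contributions: [kg·m/s²] · [1/m²]
Adding exponents of each base unit: kg: 1, m: -1, s: -2
SI base units of pressure: kg/(m·s²)

Answer: kg/(m·s²)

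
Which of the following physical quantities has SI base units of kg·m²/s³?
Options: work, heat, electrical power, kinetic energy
Checking the SI base units of each option:
  work (W = Fd): kg·m²/s²  ✗
  heat (Q = mcΔT): kg·m²/s²  ✗
  electrical power (P = IV): kg·m²/s³  ✓ matches
  kinetic energy (E = ½mv²): kg·m²/s²  ✗

Only electrical power has units kg·m²/s³.

Answer: electrical power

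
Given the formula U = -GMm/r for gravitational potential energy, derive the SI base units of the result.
Units of each symbol in U = -GMm/r:
  G (gravitational constant): m³/(kg·s²)
  M (mass): kg
  m (mass): kg
  r (distance): m  → in the denominator, contributes 1/m
  The minus sign does not affect the units.

Multiplying the contributions: [m³/(kg·s²)] · [kg] · [kg] · [1/m]
Adding exponents of each base unit: kg: 1, m: 2, s: -2
SI base units of gravitational potential energy: kg·m²/s²

Answer: kg·m²/s²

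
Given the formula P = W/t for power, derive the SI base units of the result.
Units of each symbol in P = W/t:
  W (work): kg·m²/s²
  t (time): s  → in the denominator, contributes 1/s

Multiplying the contributions: [kg·m²/s²] · [1/s]
Adding exponents of each base unit: kg: 1, m: 2, s: -3
SI base units of power: kg·m²/s³

Answer: kg·m²/s³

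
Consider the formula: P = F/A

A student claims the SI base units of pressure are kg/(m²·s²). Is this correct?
Units of each symbol in P = F/A:
  F (force): kg·m/s²
  A (area): m²  → in the denominator, contributes 1/m²

Multiplying the contributions: [kg·m/s²] · [1/m²]
Adding exponents of each base unit: kg: 1, m: -1, s: -2
SI base units of pressure: kg/(m·s²)

The claimed units kg/(m²·s²) (exponents kg: 1, m: -2, s: -2) do not match the derived units kg/(m·s²) (exponents kg: 1, m: -1, s: -2), so the claim is incorrect.

Answer: No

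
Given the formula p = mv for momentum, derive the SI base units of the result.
Units of each symbol in p = mv:
  m (mass): kg
  v (velocity): m/s

Multiplying the contributions: [kg] · [m/s]
Adding exponents of each base unit: kg: 1, m: 1, s: -1
SI base units of momentum: kg·m/s

Answer: kg·m/s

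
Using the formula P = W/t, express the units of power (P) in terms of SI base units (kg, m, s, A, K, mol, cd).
Units of each symbol in P = W/t:
  W (work): kg·m²/s²
  t (time): s  → in the denominator, contributes 1/s

Multiplying the contributions: [kg·m²/s²] · [1/s]
Adding exponents of each base unit: kg: 1, m: 2, s: -3
SI base units of power: kg·m²/s³

Answer: kg·m²/s³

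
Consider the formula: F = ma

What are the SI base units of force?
Units of each symbol in F = ma:
  m (mass): kg
  a (acceleration): m/s²

Multiplying the contributions: [kg] · [m/s²]
Adding exponents of each base unit: kg: 1, m: 1, s: -2
SI base units of force: kg·m/s²

Answer: kg·m/s²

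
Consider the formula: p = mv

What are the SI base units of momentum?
Units of each symbol in p = mv:
  m (mass): kg
  v (velocity): m/s

Multiplying the contributions: [kg] · [m/s]
Adding exponents of each base unit: kg: 1, m: 1, s: -1
SI base units of momentum: kg·m/s

Answer: kg·m/s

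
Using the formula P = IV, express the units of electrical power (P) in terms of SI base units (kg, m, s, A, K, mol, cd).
Units of each symbol in P = IV:
  I (current): A
  V (voltage, in volts): kg·m²/(s³·A)

Multiplying the contributions: [A] · [kg·m²/(s³·A)]
Adding exponents of each base unit: kg: 1, m: 2, s: -3
SI base units of electrical power: kg·m²/s³

Answer: kg·m²/s³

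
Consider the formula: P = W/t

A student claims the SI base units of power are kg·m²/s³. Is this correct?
Units of each symbol in P = W/t:
  W (work): kg·m²/s²
  t (time): s  → in the denominator, contributes 1/s

Multiplying the contributions: [kg·m²/s²] · [1/s]
Adding exponents of each base unit: kg: 1, m: 2, s: -3
SI base units of power: kg·m²/s³

The claimed units kg·m²/s³ match the derived units, so the claim is correct.

Answer: Yes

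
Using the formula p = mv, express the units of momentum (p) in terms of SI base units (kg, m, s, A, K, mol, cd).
Units of each symbol in p = mv:
  m (mass): kg
  v (velocity): m/s

Multiplying the contributions: [kg] · [m/s]
Adding exponents of each base unit: kg: 1, m: 1, s: -1
SI base units of momentum: kg·m/s

Answer: kg·m/s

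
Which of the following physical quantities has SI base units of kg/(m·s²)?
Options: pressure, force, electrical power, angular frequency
Checking the SI base units of each option:
  pressure (P = F/A): kg/(m·s²)  ✓ matches
  force (F = ma): kg·m/s²  ✗
  electrical power (P = IV): kg·m²/s³  ✗
  angular frequency (ω = 2πf): 1/s  ✗

Only pressure has units kg/(m·s²).

Answer: pressure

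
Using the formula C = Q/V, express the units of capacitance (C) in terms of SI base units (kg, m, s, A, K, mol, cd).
Units of each symbol in C = Q/V:
  Q (charge, in coulombs): s·A
  V (voltage, in volts): kg·m²/(s³·A)  → in the denominator, contributes s³·A/(kg·m²)

Multiplying the contributions: [s·A] · [s³·A/(kg·m²)]
Adding exponents of each base unit: kg: -1, m: -2, s: 4, A: 2
SI base units of capacitance: s⁴·A²/(kg·m²)

Answer: s⁴·A²/(kg·m²)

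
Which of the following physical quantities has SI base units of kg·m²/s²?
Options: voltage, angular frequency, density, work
Checking the SI base units of each option:
  voltage (V = IR): kg·m²/(s³·A)  ✗
  angular frequency (ω = 2πf): 1/s  ✗
  density (ρ = m/V): kg/m³  ✗
  work (W = Fd): kg·m²/s²  ✓ matches

Only work has units kg·m²/s².

Answer: work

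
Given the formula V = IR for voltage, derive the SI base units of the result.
Units of each symbol in V = IR:
  I (current): A
  R (resistance, in ohms): kg·m²/(s³·A²)

Multiplying the contributions: [A] · [kg·m²/(s³·A²)]
Adding exponents of each base unit: kg: 1, m: 2, s: -3, A: -1
SI base units of voltage: kg·m²/(s³·A)

Answer: kg·m²/(s³·A)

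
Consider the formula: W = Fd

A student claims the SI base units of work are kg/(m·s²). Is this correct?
Units of each symbol in W = Fd:
  F (force): kg·m/s²
  d (displacement): m

Multiplying the contributions: [kg·m/s²] · [m]
Adding exponents of each base unit: kg: 1, m: 2, s: -2
SI base units of work: kg·m²/s²

The claimed units kg/(m·s²) (exponents kg: 1, m: -1, s: -2) do not match the derived units kg·m²/s² (exponents kg: 1, m: 2, s: -2), so the claim is incorrect.

Answer: No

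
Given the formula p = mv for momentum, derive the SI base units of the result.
Units of each symbol in p = mv:
  m (mass): kg
  v (velocity): m/s

Multiplying the contributions: [kg] · [m/s]
Adding exponents of each base unit: kg: 1, m: 1, s: -1
SI base units of momentum: kg·m/s

Answer: kg·m/s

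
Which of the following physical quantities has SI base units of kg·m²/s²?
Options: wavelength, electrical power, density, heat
Checking the SI base units of each option:
  wavelength (λ = v/f): m  ✗
  electrical power (P = IV): kg·m²/s³  ✗
  density (ρ = m/V): kg/m³  ✗
  heat (Q = mcΔT): kg·m²/s²  ✓ matches

Only heat has units kg·m²/s².

Answer: heat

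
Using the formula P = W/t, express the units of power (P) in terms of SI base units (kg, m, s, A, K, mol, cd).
Units of each symbol in P = W/t:
  W (work): kg·m²/s²
  t (time): s  → in the denominator, contributes 1/s

Multiplying the contributions: [kg·m²/s²] · [1/s]
Adding exponents of each base unit: kg: 1, m: 2, s: -3
SI base units of power: kg·m²/s³

Answer: kg·m²/s³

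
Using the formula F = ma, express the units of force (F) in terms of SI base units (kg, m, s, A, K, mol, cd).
Units of each symbol in F = ma:
  m (mass): kg
  a (acceleration): m/s²

Multiplying the contributions: [kg] · [m/s²]
Adding exponents of each base unit: kg: 1, m: 1, s: -2
SI base units of force: kg·m/s²

Answer: kg·m/s²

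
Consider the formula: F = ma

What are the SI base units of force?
Units of each symbol in F = ma:
  m (mass): kg
  a (acceleration): m/s²

Multiplying the contributions: [kg] · [m/s²]
Adding exponents of each base unit: kg: 1, m: 1, s: -2
SI base units of force: kg·m/s²

Answer: kg·m/s²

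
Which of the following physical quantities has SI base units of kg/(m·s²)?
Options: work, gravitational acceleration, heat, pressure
Checking the SI base units of each option:
  work (W = Fd): kg·m²/s²  ✗
  gravitational acceleration (g = GM/r²): m/s²  ✗
  heat (Q = mcΔT): kg·m²/s²  ✗
  pressure (P = F/A): kg/(m·s²)  ✓ matches

Only pressure has units kg/(m·s²).

Answer: pressure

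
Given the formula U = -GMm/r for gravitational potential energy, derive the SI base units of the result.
Units of each symbol in U = -GMm/r:
  G (gravitational constant): m³/(kg·s²)
  M (mass): kg
  m (mass): kg
  r (distance): m  → in the denominator, contributes 1/m
  The minus sign does not affect the units.

Multiplying the contributions: [m³/(kg·s²)] · [kg] · [kg] · [1/m]
Adding exponents of each base unit: kg: 1, m: 2, s: -2
SI base units of gravitational potential energy: kg·m²/s²

Answer: kg·m²/s²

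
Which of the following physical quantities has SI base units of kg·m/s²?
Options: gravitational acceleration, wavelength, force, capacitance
Checking the SI base units of each option:
  gravitational acceleration (g = GM/r²): m/s²  ✗
  wavelength (λ = v/f): m  ✗
  force (F = ma): kg·m/s²  ✓ matches
  capacitance (C = Q/V): s⁴·A²/(kg·m²)  ✗

Only force has units kg·m/s².

Answer: force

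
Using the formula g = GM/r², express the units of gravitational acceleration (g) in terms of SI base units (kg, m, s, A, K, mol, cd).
Units of each symbol in g = GM/r²:
  G (gravitational constant): m³/(kg·s²)
  M (mass): kg
  r (distance): m  → to the power 2 in the denominator, contributes 1/m²

Multiplying the contributions: [m³/(kg·s²)] · [kg] · [1/m²]
Adding exponents of each base unit: m: 1, s: -2
SI base units of gravitational acceleration: m/s²

Answer: m/s²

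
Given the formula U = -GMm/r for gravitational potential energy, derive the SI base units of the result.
Units of each symbol in U = -GMm/r:
  G (gravitational constant): m³/(kg·s²)
  M (mass): kg
  m (mass): kg
  r (distance): m  → in the denominator, contributes 1/m
  The minus sign does not affect the units.

Multiplying the contributions: [m³/(kg·s²)] · [kg] · [kg] · [1/m]
Adding exponents of each base unit: kg: 1, m: 2, s: -2
SI base units of gravitational potential energy: kg·m²/s²

Answer: kg·m²/s²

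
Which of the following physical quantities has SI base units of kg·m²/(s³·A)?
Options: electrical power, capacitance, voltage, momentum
Checking the SI base units of each option:
  electrical power (P = IV): kg·m²/s³  ✗
  capacitance (C = Q/V): s⁴·A²/(kg·m²)  ✗
  voltage (V = IR): kg·m²/(s³·A)  ✓ matches
  momentum (p = mv): kg·m/s  ✗

Only voltage has units kg·m²/(s³·A).

Answer: voltage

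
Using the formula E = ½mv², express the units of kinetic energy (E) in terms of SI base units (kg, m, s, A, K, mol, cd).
Units of each symbol in E = ½mv²:
  m (mass): kg
  v (speed): m/s  → to the power 2, contributes m²/s²
  The factor ½ is dimensionless.

Multiplying the contributions: [kg] · [m²/s²]
Adding exponents of each base unit: kg: 1, m: 2, s: -2
SI base units of kinetic energy: kg·m²/s²

Answer: kg·m²/s²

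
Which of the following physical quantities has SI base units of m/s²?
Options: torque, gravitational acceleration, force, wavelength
Checking the SI base units of each option:
  torque (τ = Fr): kg·m²/s²  ✗
  gravitational acceleration (g = GM/r²): m/s²  ✓ matches
  force (F = ma): kg·m/s²  ✗
  wavelength (λ = v/f): m  ✗

Only gravitational acceleration has units m/s².

Answer: gravitational acceleration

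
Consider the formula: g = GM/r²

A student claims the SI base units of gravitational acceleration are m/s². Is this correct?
Units of each symbol in g = GM/r²:
  G (gravitational constant): m³/(kg·s²)
  M (mass): kg
  r (distance): m  → to the power 2 in the denominator, contributes 1/m²

Multiplying the contributions: [m³/(kg·s²)] · [kg] · [1/m²]
Adding exponents of each base unit: m: 1, s: -2
SI base units of gravitational acceleration: m/s²

The claimed units m/s² match the derived units, so the claim is correct.

Answer: Yes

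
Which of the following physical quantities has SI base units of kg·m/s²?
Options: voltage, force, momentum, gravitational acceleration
Checking the SI base units of each option:
  voltage (V = IR): kg·m²/(s³·A)  ✗
  force (F = ma): kg·m/s²  ✓ matches
  momentum (p = mv): kg·m/s  ✗
  gravitational acceleration (g = GM/r²): m/s²  ✗

Only force has units kg·m/s².

Answer: force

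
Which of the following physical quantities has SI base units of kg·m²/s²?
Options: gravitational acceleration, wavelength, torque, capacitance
Checking the SI base units of each option:
  gravitational acceleration (g = GM/r²): m/s²  ✗
  wavelength (λ = v/f): m  ✗
  torque (τ = Fr): kg·m²/s²  ✓ matches
  capacitance (C = Q/V): s⁴·A²/(kg·m²)  ✗

Only torque has units kg·m²/s².

Answer: torque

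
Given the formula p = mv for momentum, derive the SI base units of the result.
Units of each symbol in p = mv:
  m (mass): kg
  v (velocity): m/s

Multiplying the contributions: [kg] · [m/s]
Adding exponents of each base unit: kg: 1, m: 1, s: -1
SI base units of momentum: kg·m/s

Answer: kg·m/s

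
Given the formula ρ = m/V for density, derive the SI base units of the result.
Units of each symbol in ρ = m/V:
  m (mass): kg
  V (volume): m³  → in the denominator, contributes 1/m³

Multiplying the contributions: [kg] · [1/m³]
Adding exponents of each base unit: kg: 1, m: -3
SI base units of density: kg/m³

Answer: kg/m³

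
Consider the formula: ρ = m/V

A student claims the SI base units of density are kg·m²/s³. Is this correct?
Units of each symbol in ρ = m/V:
  m (mass): kg
  V (volume): m³  → in the denominator, contributes 1/m³

Multiplying the contributions: [kg] · [1/m³]
Adding exponents of each base unit: kg: 1, m: -3
SI base units of density: kg/m³

The claimed units kg·m²/s³ (exponents kg: 1, m: 2, s: -3) do not match the derived units kg/m³ (exponents kg: 1, m: -3), so the claim is incorrect.

Answer: No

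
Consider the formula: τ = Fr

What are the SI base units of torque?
Units of each symbol in τ = Fr:
  F (force): kg·m/s²
  r (lever arm): m

Multiplying the contributions: [kg·m/s²] · [m]
Adding exponents of each base unit: kg: 1, m: 2, s: -2
SI base units of torque: kg·m²/s²

Answer: kg·m²/s²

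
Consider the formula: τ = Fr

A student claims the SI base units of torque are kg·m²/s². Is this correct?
Units of each symbol in τ = Fr:
  F (force): kg·m/s²
  r (lever arm): m

Multiplying the contributions: [kg·m/s²] · [m]
Adding exponents of each base unit: kg: 1, m: 2, s: -2
SI base units of torque: kg·m²/s²

The claimed units kg·m²/s² match the derived units, so the claim is correct.

Answer: Yes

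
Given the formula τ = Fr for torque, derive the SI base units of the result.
Units of each symbol in τ = Fr:
  F (force): kg·m/s²
  r (lever arm): m

Multiplying the contributions: [kg·m/s²] · [m]
Adding exponents of each base unit: kg: 1, m: 2, s: -2
SI base units of torque: kg·m²/s²

Answer: kg·m²/s²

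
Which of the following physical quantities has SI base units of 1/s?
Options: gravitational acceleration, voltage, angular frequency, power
Checking the SI base units of each option:
  gravitational acceleration (g = GM/r²): m/s²  ✗
  voltage (V = IR): kg·m²/(s³·A)  ✗
  angular frequency (ω = 2πf): 1/s  ✓ matches
  power (P = W/t): kg·m²/s³  ✗

Only angular frequency has units 1/s.

Answer: angular frequency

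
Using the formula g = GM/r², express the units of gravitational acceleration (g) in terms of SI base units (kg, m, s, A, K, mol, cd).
Units of each symbol in g = GM/r²:
  G (gravitational constant): m³/(kg·s²)
  M (mass): kg
  r (distance): m  → to the power 2 in the denominator, contributes 1/m²

Multiplying the contributions: [m³/(kg·s²)] · [kg] · [1/m²]
Adding exponents of each base unit: m: 1, s: -2
SI base units of gravitational acceleration: m/s²

Answer: m/s²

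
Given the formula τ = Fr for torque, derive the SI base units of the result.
Units of each symbol in τ = Fr:
  F (force): kg·m/s²
  r (lever arm): m

Multiplying the contributions: [kg·m/s²] · [m]
Adding exponents of each base unit: kg: 1, m: 2, s: -2
SI base units of torque: kg·m²/s²

Answer: kg·m²/s²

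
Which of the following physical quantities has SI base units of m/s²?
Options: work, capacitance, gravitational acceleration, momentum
Checking the SI base units of each option:
  work (W = Fd): kg·m²/s²  ✗
  capacitance (C = Q/V): s⁴·A²/(kg·m²)  ✗
  gravitational acceleration (g = GM/r²): m/s²  ✓ matches
  momentum (p = mv): kg·m/s  ✗

Only gravitational acceleration has units m/s².

Answer: gravitational acceleration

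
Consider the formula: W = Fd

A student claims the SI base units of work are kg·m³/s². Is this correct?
Units of each symbol in W = Fd:
  F (force): kg·m/s²
  d (displacement): m

Multiplying the contributions: [kg·m/s²] · [m]
Adding exponents of each base unit: kg: 1, m: 2, s: -2
SI base units of work: kg·m²/s²

The claimed units kg·m³/s² (exponents kg: 1, m: 3, s: -2) do not match the derived units kg·m²/s² (exponents kg: 1, m: 2, s: -2), so the claim is incorrect.

Answer: No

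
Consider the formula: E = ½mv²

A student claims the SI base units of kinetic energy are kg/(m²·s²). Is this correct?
Units of each symbol in E = ½mv²:
  m (mass): kg
  v (speed): m/s  → to the power 2, contributes m²/s²
  The factor ½ is dimensionless.

Multiplying the contributions: [kg] · [m²/s²]
Adding exponents of each base unit: kg: 1, m: 2, s: -2
SI base units of kinetic energy: kg·m²/s²

The claimed units kg/(m²·s²) (exponents kg: 1, m: -2, s: -2) do not match the derived units kg·m²/s² (exponents kg: 1, m: 2, s: -2), so the claim is incorrect.

Answer: No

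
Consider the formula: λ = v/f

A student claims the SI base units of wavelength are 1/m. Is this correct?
Units of each symbol in λ = v/f:
  v (wave speed): m/s
  f (frequency): 1/s  → in the denominator, contributes s

Multiplying the contributions: [m/s] · [s]
Adding exponents of each base unit: m: 1
SI base units of wavelength: m

The claimed units 1/m (exponents m: -1) do not match the derived units m (exponents m: 1), so the claim is incorrect.

Answer: No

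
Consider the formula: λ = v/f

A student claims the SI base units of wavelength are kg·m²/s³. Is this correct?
Units of each symbol in λ = v/f:
  v (wave speed): m/s
  f (frequency): 1/s  → in the denominator, contributes s

Multiplying the contributions: [m/s] · [s]
Adding exponents of each base unit: m: 1
SI base units of wavelength: m

The claimed units kg·m²/s³ (exponents kg: 1, m: 2, s: -3) do not match the derived units m (exponents m: 1), so the claim is incorrect.

Answer: No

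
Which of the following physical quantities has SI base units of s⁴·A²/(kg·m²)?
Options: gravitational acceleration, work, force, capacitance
Checking the SI base units of each option:
  gravitational acceleration (g = GM/r²): m/s²  ✗
  work (W = Fd): kg·m²/s²  ✗
  force (F = ma): kg·m/s²  ✗
  capacitance (C = Q/V): s⁴·A²/(kg·m²)  ✓ matches

Only capacitance has units s⁴·A²/(kg·m²).

Answer: capacitance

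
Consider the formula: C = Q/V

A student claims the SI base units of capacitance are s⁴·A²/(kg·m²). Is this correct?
Units of each symbol in C = Q/V:
  Q (charge, in coulombs): s·A
  V (voltage, in volts): kg·m²/(s³·A)  → in the denominator, contributes s³·A/(kg·m²)

Multiplying the contributions: [s·A] · [s³·A/(kg·m²)]
Adding exponents of each base unit: kg: -1, m: -2, s: 4, A: 2
SI base units of capacitance: s⁴·A²/(kg·m²)

The claimed units s⁴·A²/(kg·m²) match the derived units, so the claim is correct.

Answer: Yes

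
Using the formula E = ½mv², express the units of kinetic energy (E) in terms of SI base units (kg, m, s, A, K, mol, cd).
Units of each symbol in E = ½mv²:
  m (mass): kg
  v (speed): m/s  → to the power 2, contributes m²/s²
  The factor ½ is dimensionless.

Multiplying the contributions: [kg] · [m²/s²]
Adding exponents of each base unit: kg: 1, m: 2, s: -2
SI base units of kinetic energy: kg·m²/s²

Answer: kg·m²/s²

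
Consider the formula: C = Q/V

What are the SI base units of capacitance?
Units of each symbol in C = Q/V:
  Q (charge, in coulombs): s·A
  V (voltage, in volts): kg·m²/(s³·A)  → in the denominator, contributes s³·A/(kg·m²)

Multiplying the contributions: [s·A] · [s³·A/(kg·m²)]
Adding exponents of each base unit: kg: -1, m: -2, s: 4, A: 2
SI base units of capacitance: s⁴·A²/(kg·m²)

Answer: s⁴·A²/(kg·m²)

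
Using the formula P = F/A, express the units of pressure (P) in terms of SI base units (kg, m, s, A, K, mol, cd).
Units of each symbol in P = F/A:
  F (force): kg·m/s²
  A (area): m²  → in the denominator, contributes 1/m²

Multiplying the contributions: [kg·m/s²] · [1/m²]
Adding exponents of each base unit: kg: 1, m: -1, s: -2
SI base units of pressure: kg/(m·s²)

Answer: kg/(m·s²)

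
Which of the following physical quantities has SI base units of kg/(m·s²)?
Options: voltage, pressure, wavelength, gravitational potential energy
Checking the SI base units of each option:
  voltage (V = IR): kg·m²/(s³·A)  ✗
  pressure (P = F/A): kg/(m·s²)  ✓ matches
  wavelength (λ = v/f): m  ✗
  gravitational potential energy (U = -GMm/r): kg·m²/s²  ✗

Only pressure has units kg/(m·s²).

Answer: pressure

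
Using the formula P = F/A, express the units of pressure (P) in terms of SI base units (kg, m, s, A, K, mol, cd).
Units of each symbol in P = F/A:
  F (force): kg·m/s²
  A (area): m²  → in the denominator, contributes 1/m²

Multiplying the contributions: [kg·m/s²] · [1/m²]
Adding exponents of each base unit: kg: 1, m: -1, s: -2
SI base units of pressure: kg/(m·s²)

Answer: kg/(m·s²)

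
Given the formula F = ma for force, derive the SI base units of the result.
Units of each symbol in F = ma:
  m (mass): kg
  a (acceleration): m/s²

Multiplying the contributions: [kg] · [m/s²]
Adding exponents of each base unit: kg: 1, m: 1, s: -2
SI base units of force: kg·m/s²

Answer: kg·m/s²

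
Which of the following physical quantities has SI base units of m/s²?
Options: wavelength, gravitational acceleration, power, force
Checking the SI base units of each option:
  wavelength (λ = v/f): m  ✗
  gravitational acceleration (g = GM/r²): m/s²  ✓ matches
  power (P = W/t): kg·m²/s³  ✗
  force (F = ma): kg·m/s²  ✗

Only gravitational acceleration has units m/s².

Answer: gravitational acceleration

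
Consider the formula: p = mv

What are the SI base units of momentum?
Units of each symbol in p = mv:
  m (mass): kg
  v (velocity): m/s

Multiplying the contributions: [kg] · [m/s]
Adding exponents of each base unit: kg: 1, m: 1, s: -1
SI base units of momentum: kg·m/s

Answer: kg·m/s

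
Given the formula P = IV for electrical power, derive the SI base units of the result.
Units of each symbol in P = IV:
  I (current): A
  V (voltage, in volts): kg·m²/(s³·A)

Multiplying the contributions: [A] · [kg·m²/(s³·A)]
Adding exponents of each base unit: kg: 1, m: 2, s: -3
SI base units of electrical power: kg·m²/s³

Answer: kg·m²/s³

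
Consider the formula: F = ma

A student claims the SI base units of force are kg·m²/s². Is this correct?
Units of each symbol in F = ma:
  m (mass): kg
  a (acceleration): m/s²

Multiplying the contributions: [kg] · [m/s²]
Adding exponents of each base unit: kg: 1, m: 1, s: -2
SI base units of force: kg·m/s²

The claimed units kg·m²/s² (exponents kg: 1, m: 2, s: -2) do not match the derived units kg·m/s² (exponents kg: 1, m: 1, s: -2), so the claim is incorrect.

Answer: No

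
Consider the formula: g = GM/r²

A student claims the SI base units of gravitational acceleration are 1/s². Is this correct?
Units of each symbol in g = GM/r²:
  G (gravitational constant): m³/(kg·s²)
  M (mass): kg
  r (distance): m  → to the power 2 in the denominator, contributes 1/m²

Multiplying the contributions: [m³/(kg·s²)] · [kg] · [1/m²]
Adding exponents of each base unit: m: 1, s: -2
SI base units of gravitational acceleration: m/s²

The claimed units 1/s² (exponents s: -2) do not match the derived units m/s² (exponents m: 1, s: -2), so the claim is incorrect.

Answer: No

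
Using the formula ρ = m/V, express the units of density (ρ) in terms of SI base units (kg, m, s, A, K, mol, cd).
Units of each symbol in ρ = m/V:
  m (mass): kg
  V (volume): m³  → in the denominator, contributes 1/m³

Multiplying the contributions: [kg] · [1/m³]
Adding exponents of each base unit: kg: 1, m: -3
SI base units of density: kg/m³

Answer: kg/m³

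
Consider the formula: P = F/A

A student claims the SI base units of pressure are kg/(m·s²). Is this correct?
Units of each symbol in P = F/A:
  F (force): kg·m/s²
  A (area): m²  → in the denominator, contributes 1/m²

Multiplying the contributions: [kg·m/s²] · [1/m²]
Adding exponents of each base unit: kg: 1, m: -1, s: -2
SI base units of pressure: kg/(m·s²)

The claimed units kg/(m·s²) match the derived units, so the claim is correct.

Answer: Yes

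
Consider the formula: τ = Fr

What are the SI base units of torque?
Units of each symbol in τ = Fr:
  F (force): kg·m/s²
  r (lever arm): m

Multiplying the contributions: [kg·m/s²] · [m]
Adding exponents of each base unit: kg: 1, m: 2, s: -2
SI base units of torque: kg·m²/s²

Answer: kg·m²/s²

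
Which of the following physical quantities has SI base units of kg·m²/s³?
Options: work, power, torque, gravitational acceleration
Checking the SI base units of each option:
  work (W = Fd): kg·m²/s²  ✗
  power (P = W/t): kg·m²/s³  ✓ matches
  torque (τ = Fr): kg·m²/s²  ✗
  gravitational acceleration (g = GM/r²): m/s²  ✗

Only power has units kg·m²/s³.

Answer: power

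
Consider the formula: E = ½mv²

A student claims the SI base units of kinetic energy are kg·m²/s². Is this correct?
Units of each symbol in E = ½mv²:
  m (mass): kg
  v (speed): m/s  → to the power 2, contributes m²/s²
  The factor ½ is dimensionless.

Multiplying the contributions: [kg] · [m²/s²]
Adding exponents of each base unit: kg: 1, m: 2, s: -2
SI base units of kinetic energy: kg·m²/s²

The claimed units kg·m²/s² match the derived units, so the claim is correct.

Answer: Yes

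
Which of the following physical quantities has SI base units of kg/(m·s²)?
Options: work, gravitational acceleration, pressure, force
Checking the SI base units of each option:
  work (W = Fd): kg·m²/s²  ✗
  gravitational acceleration (g = GM/r²): m/s²  ✗
  pressure (P = F/A): kg/(m·s²)  ✓ matches
  force (F = ma): kg·m/s²  ✗

Only pressure has units kg/(m·s²).

Answer: pressure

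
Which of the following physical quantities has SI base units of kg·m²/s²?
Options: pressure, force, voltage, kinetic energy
Checking the SI base units of each option:
  pressure (P = F/A): kg/(m·s²)  ✗
  force (F = ma): kg·m/s²  ✗
  voltage (V = IR): kg·m²/(s³·A)  ✗
  kinetic energy (E = ½mv²): kg·m²/s²  ✓ matches

Only kinetic energy has units kg·m²/s².

Answer: kinetic energy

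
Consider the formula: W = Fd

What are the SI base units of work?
Units of each symbol in W = Fd:
  F (force): kg·m/s²
  d (displacement): m

Multiplying the contributions: [kg·m/s²] · [m]
Adding exponents of each base unit: kg: 1, m: 2, s: -2
SI base units of work: kg·m²/s²

Answer: kg·m²/s²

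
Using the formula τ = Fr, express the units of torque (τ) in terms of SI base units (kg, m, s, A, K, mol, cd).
Units of each symbol in τ = Fr:
  F (force): kg·m/s²
  r (lever arm): m

Multiplying the contributions: [kg·m/s²] · [m]
Adding exponents of each base unit: kg: 1, m: 2, s: -2
SI base units of torque: kg·m²/s²

Answer: kg·m²/s²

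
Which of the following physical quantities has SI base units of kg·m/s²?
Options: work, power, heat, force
Checking the SI base units of each option:
  work (W = Fd): kg·m²/s²  ✗
  power (P = W/t): kg·m²/s³  ✗
  heat (Q = mcΔT): kg·m²/s²  ✗
  force (F = ma): kg·m/s²  ✓ matches

Only force has units kg·m/s².

Answer: force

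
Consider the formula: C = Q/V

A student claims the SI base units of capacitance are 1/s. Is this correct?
Units of each symbol in C = Q/V:
  Q (charge, in coulombs): s·A
  V (voltage, in volts): kg·m²/(s³·A)  → in the denominator, contributes s³·A/(kg·m²)

Multiplying the contributions: [s·A] · [s³·A/(kg·m²)]
Adding exponents of each base unit: kg: -1, m: -2, s: 4, A: 2
SI base units of capacitance: s⁴·A²/(kg·m²)

The claimed units 1/s (exponents s: -1) do not match the derived units s⁴·A²/(kg·m²) (exponents kg: -1, m: -2, s: 4, A: 2), so the claim is incorrect.

Answer: No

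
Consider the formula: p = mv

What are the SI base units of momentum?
Units of each symbol in p = mv:
  m (mass): kg
  v (velocity): m/s

Multiplying the contributions: [kg] · [m/s]
Adding exponents of each base unit: kg: 1, m: 1, s: -1
SI base units of momentum: kg·m/s

Answer: kg·m/s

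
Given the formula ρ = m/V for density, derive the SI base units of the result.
Units of each symbol in ρ = m/V:
  m (mass): kg
  V (volume): m³  → in the denominator, contributes 1/m³

Multiplying the contributions: [kg] · [1/m³]
Adding exponents of each base unit: kg: 1, m: -3
SI base units of density: kg/m³

Answer: kg/m³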